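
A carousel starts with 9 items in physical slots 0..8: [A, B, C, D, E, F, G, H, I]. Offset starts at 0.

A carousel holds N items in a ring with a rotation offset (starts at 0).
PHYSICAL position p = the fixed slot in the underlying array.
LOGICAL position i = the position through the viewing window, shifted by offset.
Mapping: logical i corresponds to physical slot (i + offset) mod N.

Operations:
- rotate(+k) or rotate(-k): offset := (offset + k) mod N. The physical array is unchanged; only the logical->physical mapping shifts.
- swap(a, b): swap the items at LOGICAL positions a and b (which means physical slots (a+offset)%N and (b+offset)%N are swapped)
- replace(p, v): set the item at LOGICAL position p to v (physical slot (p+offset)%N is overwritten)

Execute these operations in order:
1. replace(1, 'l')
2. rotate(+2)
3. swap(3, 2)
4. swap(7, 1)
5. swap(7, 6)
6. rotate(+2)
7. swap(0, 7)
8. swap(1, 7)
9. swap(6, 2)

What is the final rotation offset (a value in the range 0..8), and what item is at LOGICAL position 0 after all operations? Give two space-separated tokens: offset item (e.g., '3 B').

Answer: 4 C

Derivation:
After op 1 (replace(1, 'l')): offset=0, physical=[A,l,C,D,E,F,G,H,I], logical=[A,l,C,D,E,F,G,H,I]
After op 2 (rotate(+2)): offset=2, physical=[A,l,C,D,E,F,G,H,I], logical=[C,D,E,F,G,H,I,A,l]
After op 3 (swap(3, 2)): offset=2, physical=[A,l,C,D,F,E,G,H,I], logical=[C,D,F,E,G,H,I,A,l]
After op 4 (swap(7, 1)): offset=2, physical=[D,l,C,A,F,E,G,H,I], logical=[C,A,F,E,G,H,I,D,l]
After op 5 (swap(7, 6)): offset=2, physical=[I,l,C,A,F,E,G,H,D], logical=[C,A,F,E,G,H,D,I,l]
After op 6 (rotate(+2)): offset=4, physical=[I,l,C,A,F,E,G,H,D], logical=[F,E,G,H,D,I,l,C,A]
After op 7 (swap(0, 7)): offset=4, physical=[I,l,F,A,C,E,G,H,D], logical=[C,E,G,H,D,I,l,F,A]
After op 8 (swap(1, 7)): offset=4, physical=[I,l,E,A,C,F,G,H,D], logical=[C,F,G,H,D,I,l,E,A]
After op 9 (swap(6, 2)): offset=4, physical=[I,G,E,A,C,F,l,H,D], logical=[C,F,l,H,D,I,G,E,A]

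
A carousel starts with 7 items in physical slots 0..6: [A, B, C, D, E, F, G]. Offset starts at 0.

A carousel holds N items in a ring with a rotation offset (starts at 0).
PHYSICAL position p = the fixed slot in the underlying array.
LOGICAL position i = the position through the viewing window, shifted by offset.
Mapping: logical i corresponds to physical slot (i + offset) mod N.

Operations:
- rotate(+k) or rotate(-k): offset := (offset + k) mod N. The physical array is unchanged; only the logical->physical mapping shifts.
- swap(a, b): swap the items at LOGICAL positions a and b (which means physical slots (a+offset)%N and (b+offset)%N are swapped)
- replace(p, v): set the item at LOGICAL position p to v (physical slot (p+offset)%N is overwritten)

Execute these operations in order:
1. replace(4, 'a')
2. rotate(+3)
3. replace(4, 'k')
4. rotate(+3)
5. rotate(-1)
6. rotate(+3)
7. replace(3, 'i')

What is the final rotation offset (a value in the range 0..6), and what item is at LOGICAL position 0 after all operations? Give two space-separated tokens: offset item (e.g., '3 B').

After op 1 (replace(4, 'a')): offset=0, physical=[A,B,C,D,a,F,G], logical=[A,B,C,D,a,F,G]
After op 2 (rotate(+3)): offset=3, physical=[A,B,C,D,a,F,G], logical=[D,a,F,G,A,B,C]
After op 3 (replace(4, 'k')): offset=3, physical=[k,B,C,D,a,F,G], logical=[D,a,F,G,k,B,C]
After op 4 (rotate(+3)): offset=6, physical=[k,B,C,D,a,F,G], logical=[G,k,B,C,D,a,F]
After op 5 (rotate(-1)): offset=5, physical=[k,B,C,D,a,F,G], logical=[F,G,k,B,C,D,a]
After op 6 (rotate(+3)): offset=1, physical=[k,B,C,D,a,F,G], logical=[B,C,D,a,F,G,k]
After op 7 (replace(3, 'i')): offset=1, physical=[k,B,C,D,i,F,G], logical=[B,C,D,i,F,G,k]

Answer: 1 B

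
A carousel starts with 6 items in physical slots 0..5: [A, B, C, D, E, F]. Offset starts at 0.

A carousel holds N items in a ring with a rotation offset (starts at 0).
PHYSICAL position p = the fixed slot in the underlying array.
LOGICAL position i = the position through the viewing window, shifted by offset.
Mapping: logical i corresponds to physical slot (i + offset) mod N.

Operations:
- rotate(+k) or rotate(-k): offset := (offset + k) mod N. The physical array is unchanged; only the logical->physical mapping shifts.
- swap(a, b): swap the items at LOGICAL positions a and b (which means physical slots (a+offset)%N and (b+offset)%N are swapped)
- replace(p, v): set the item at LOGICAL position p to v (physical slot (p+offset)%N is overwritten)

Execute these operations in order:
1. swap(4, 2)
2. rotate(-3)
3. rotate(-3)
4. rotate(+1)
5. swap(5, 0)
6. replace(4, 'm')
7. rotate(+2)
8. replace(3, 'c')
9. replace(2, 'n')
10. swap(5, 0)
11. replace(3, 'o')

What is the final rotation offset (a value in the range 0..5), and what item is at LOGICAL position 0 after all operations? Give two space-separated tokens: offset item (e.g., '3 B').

Answer: 3 E

Derivation:
After op 1 (swap(4, 2)): offset=0, physical=[A,B,E,D,C,F], logical=[A,B,E,D,C,F]
After op 2 (rotate(-3)): offset=3, physical=[A,B,E,D,C,F], logical=[D,C,F,A,B,E]
After op 3 (rotate(-3)): offset=0, physical=[A,B,E,D,C,F], logical=[A,B,E,D,C,F]
After op 4 (rotate(+1)): offset=1, physical=[A,B,E,D,C,F], logical=[B,E,D,C,F,A]
After op 5 (swap(5, 0)): offset=1, physical=[B,A,E,D,C,F], logical=[A,E,D,C,F,B]
After op 6 (replace(4, 'm')): offset=1, physical=[B,A,E,D,C,m], logical=[A,E,D,C,m,B]
After op 7 (rotate(+2)): offset=3, physical=[B,A,E,D,C,m], logical=[D,C,m,B,A,E]
After op 8 (replace(3, 'c')): offset=3, physical=[c,A,E,D,C,m], logical=[D,C,m,c,A,E]
After op 9 (replace(2, 'n')): offset=3, physical=[c,A,E,D,C,n], logical=[D,C,n,c,A,E]
After op 10 (swap(5, 0)): offset=3, physical=[c,A,D,E,C,n], logical=[E,C,n,c,A,D]
After op 11 (replace(3, 'o')): offset=3, physical=[o,A,D,E,C,n], logical=[E,C,n,o,A,D]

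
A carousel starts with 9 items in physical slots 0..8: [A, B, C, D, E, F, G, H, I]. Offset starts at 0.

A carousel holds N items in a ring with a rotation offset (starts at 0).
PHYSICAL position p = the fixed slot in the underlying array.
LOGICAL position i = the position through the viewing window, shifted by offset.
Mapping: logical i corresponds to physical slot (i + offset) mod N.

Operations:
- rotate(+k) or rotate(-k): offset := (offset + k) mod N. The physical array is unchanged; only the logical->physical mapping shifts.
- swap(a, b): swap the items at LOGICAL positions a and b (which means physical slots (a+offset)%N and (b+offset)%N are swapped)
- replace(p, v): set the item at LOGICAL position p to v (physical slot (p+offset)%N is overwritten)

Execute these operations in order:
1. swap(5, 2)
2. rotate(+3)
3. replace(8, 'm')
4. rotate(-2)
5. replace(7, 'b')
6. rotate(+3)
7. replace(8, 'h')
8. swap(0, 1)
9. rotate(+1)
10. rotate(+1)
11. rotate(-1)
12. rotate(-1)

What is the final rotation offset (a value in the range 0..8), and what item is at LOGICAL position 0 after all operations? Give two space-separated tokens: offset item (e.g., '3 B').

After op 1 (swap(5, 2)): offset=0, physical=[A,B,F,D,E,C,G,H,I], logical=[A,B,F,D,E,C,G,H,I]
After op 2 (rotate(+3)): offset=3, physical=[A,B,F,D,E,C,G,H,I], logical=[D,E,C,G,H,I,A,B,F]
After op 3 (replace(8, 'm')): offset=3, physical=[A,B,m,D,E,C,G,H,I], logical=[D,E,C,G,H,I,A,B,m]
After op 4 (rotate(-2)): offset=1, physical=[A,B,m,D,E,C,G,H,I], logical=[B,m,D,E,C,G,H,I,A]
After op 5 (replace(7, 'b')): offset=1, physical=[A,B,m,D,E,C,G,H,b], logical=[B,m,D,E,C,G,H,b,A]
After op 6 (rotate(+3)): offset=4, physical=[A,B,m,D,E,C,G,H,b], logical=[E,C,G,H,b,A,B,m,D]
After op 7 (replace(8, 'h')): offset=4, physical=[A,B,m,h,E,C,G,H,b], logical=[E,C,G,H,b,A,B,m,h]
After op 8 (swap(0, 1)): offset=4, physical=[A,B,m,h,C,E,G,H,b], logical=[C,E,G,H,b,A,B,m,h]
After op 9 (rotate(+1)): offset=5, physical=[A,B,m,h,C,E,G,H,b], logical=[E,G,H,b,A,B,m,h,C]
After op 10 (rotate(+1)): offset=6, physical=[A,B,m,h,C,E,G,H,b], logical=[G,H,b,A,B,m,h,C,E]
After op 11 (rotate(-1)): offset=5, physical=[A,B,m,h,C,E,G,H,b], logical=[E,G,H,b,A,B,m,h,C]
After op 12 (rotate(-1)): offset=4, physical=[A,B,m,h,C,E,G,H,b], logical=[C,E,G,H,b,A,B,m,h]

Answer: 4 C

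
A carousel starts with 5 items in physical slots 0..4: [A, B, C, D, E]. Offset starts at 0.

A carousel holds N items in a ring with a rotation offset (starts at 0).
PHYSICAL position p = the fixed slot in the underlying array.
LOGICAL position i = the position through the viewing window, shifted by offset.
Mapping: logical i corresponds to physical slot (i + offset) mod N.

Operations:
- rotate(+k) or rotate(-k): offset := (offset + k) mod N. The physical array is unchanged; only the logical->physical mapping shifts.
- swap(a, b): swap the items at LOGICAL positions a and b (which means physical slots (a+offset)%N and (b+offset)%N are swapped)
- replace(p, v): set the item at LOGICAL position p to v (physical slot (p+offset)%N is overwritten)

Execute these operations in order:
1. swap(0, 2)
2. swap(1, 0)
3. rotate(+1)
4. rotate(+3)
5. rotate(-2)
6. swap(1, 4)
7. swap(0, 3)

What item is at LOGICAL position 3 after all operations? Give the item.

Answer: A

Derivation:
After op 1 (swap(0, 2)): offset=0, physical=[C,B,A,D,E], logical=[C,B,A,D,E]
After op 2 (swap(1, 0)): offset=0, physical=[B,C,A,D,E], logical=[B,C,A,D,E]
After op 3 (rotate(+1)): offset=1, physical=[B,C,A,D,E], logical=[C,A,D,E,B]
After op 4 (rotate(+3)): offset=4, physical=[B,C,A,D,E], logical=[E,B,C,A,D]
After op 5 (rotate(-2)): offset=2, physical=[B,C,A,D,E], logical=[A,D,E,B,C]
After op 6 (swap(1, 4)): offset=2, physical=[B,D,A,C,E], logical=[A,C,E,B,D]
After op 7 (swap(0, 3)): offset=2, physical=[A,D,B,C,E], logical=[B,C,E,A,D]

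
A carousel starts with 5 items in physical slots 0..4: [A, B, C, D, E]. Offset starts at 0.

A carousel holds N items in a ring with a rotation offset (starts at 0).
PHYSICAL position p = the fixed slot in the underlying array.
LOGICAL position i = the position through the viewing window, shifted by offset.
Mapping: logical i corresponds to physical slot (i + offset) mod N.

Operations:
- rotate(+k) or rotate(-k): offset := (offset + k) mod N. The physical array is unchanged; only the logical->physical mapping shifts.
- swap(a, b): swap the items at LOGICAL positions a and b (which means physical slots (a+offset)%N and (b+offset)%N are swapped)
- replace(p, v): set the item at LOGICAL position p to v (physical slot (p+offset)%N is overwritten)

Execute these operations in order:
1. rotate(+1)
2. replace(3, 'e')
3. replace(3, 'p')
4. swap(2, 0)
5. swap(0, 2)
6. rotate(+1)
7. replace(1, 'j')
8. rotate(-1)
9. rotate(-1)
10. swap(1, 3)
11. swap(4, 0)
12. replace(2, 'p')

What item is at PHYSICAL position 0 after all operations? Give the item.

Answer: p

Derivation:
After op 1 (rotate(+1)): offset=1, physical=[A,B,C,D,E], logical=[B,C,D,E,A]
After op 2 (replace(3, 'e')): offset=1, physical=[A,B,C,D,e], logical=[B,C,D,e,A]
After op 3 (replace(3, 'p')): offset=1, physical=[A,B,C,D,p], logical=[B,C,D,p,A]
After op 4 (swap(2, 0)): offset=1, physical=[A,D,C,B,p], logical=[D,C,B,p,A]
After op 5 (swap(0, 2)): offset=1, physical=[A,B,C,D,p], logical=[B,C,D,p,A]
After op 6 (rotate(+1)): offset=2, physical=[A,B,C,D,p], logical=[C,D,p,A,B]
After op 7 (replace(1, 'j')): offset=2, physical=[A,B,C,j,p], logical=[C,j,p,A,B]
After op 8 (rotate(-1)): offset=1, physical=[A,B,C,j,p], logical=[B,C,j,p,A]
After op 9 (rotate(-1)): offset=0, physical=[A,B,C,j,p], logical=[A,B,C,j,p]
After op 10 (swap(1, 3)): offset=0, physical=[A,j,C,B,p], logical=[A,j,C,B,p]
After op 11 (swap(4, 0)): offset=0, physical=[p,j,C,B,A], logical=[p,j,C,B,A]
After op 12 (replace(2, 'p')): offset=0, physical=[p,j,p,B,A], logical=[p,j,p,B,A]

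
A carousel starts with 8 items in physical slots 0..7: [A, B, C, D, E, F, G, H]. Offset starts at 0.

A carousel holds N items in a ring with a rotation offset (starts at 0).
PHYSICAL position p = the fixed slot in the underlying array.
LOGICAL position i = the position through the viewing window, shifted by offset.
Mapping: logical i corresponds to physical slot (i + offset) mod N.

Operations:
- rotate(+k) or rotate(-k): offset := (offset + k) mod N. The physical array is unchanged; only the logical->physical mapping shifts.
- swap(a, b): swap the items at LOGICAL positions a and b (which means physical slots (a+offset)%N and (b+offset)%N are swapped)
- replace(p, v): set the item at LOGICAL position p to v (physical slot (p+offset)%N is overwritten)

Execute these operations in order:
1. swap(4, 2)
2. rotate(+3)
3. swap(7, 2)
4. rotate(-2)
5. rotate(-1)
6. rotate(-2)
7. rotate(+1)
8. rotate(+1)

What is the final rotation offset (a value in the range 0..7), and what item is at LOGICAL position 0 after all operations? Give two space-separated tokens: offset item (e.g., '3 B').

Answer: 0 A

Derivation:
After op 1 (swap(4, 2)): offset=0, physical=[A,B,E,D,C,F,G,H], logical=[A,B,E,D,C,F,G,H]
After op 2 (rotate(+3)): offset=3, physical=[A,B,E,D,C,F,G,H], logical=[D,C,F,G,H,A,B,E]
After op 3 (swap(7, 2)): offset=3, physical=[A,B,F,D,C,E,G,H], logical=[D,C,E,G,H,A,B,F]
After op 4 (rotate(-2)): offset=1, physical=[A,B,F,D,C,E,G,H], logical=[B,F,D,C,E,G,H,A]
After op 5 (rotate(-1)): offset=0, physical=[A,B,F,D,C,E,G,H], logical=[A,B,F,D,C,E,G,H]
After op 6 (rotate(-2)): offset=6, physical=[A,B,F,D,C,E,G,H], logical=[G,H,A,B,F,D,C,E]
After op 7 (rotate(+1)): offset=7, physical=[A,B,F,D,C,E,G,H], logical=[H,A,B,F,D,C,E,G]
After op 8 (rotate(+1)): offset=0, physical=[A,B,F,D,C,E,G,H], logical=[A,B,F,D,C,E,G,H]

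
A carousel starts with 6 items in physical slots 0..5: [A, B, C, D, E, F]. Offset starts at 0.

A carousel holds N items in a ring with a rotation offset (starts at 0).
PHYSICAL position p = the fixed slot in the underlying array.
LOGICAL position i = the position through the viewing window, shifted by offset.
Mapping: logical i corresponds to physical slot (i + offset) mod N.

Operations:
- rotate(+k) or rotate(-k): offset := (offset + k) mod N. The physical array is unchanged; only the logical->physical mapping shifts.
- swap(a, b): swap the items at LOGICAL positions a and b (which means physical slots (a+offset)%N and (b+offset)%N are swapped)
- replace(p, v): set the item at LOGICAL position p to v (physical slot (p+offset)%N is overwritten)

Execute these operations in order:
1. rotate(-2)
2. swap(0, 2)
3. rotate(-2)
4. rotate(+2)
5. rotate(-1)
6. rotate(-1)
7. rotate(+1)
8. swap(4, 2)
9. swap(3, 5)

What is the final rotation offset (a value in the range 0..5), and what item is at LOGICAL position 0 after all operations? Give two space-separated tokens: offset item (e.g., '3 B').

After op 1 (rotate(-2)): offset=4, physical=[A,B,C,D,E,F], logical=[E,F,A,B,C,D]
After op 2 (swap(0, 2)): offset=4, physical=[E,B,C,D,A,F], logical=[A,F,E,B,C,D]
After op 3 (rotate(-2)): offset=2, physical=[E,B,C,D,A,F], logical=[C,D,A,F,E,B]
After op 4 (rotate(+2)): offset=4, physical=[E,B,C,D,A,F], logical=[A,F,E,B,C,D]
After op 5 (rotate(-1)): offset=3, physical=[E,B,C,D,A,F], logical=[D,A,F,E,B,C]
After op 6 (rotate(-1)): offset=2, physical=[E,B,C,D,A,F], logical=[C,D,A,F,E,B]
After op 7 (rotate(+1)): offset=3, physical=[E,B,C,D,A,F], logical=[D,A,F,E,B,C]
After op 8 (swap(4, 2)): offset=3, physical=[E,F,C,D,A,B], logical=[D,A,B,E,F,C]
After op 9 (swap(3, 5)): offset=3, physical=[C,F,E,D,A,B], logical=[D,A,B,C,F,E]

Answer: 3 D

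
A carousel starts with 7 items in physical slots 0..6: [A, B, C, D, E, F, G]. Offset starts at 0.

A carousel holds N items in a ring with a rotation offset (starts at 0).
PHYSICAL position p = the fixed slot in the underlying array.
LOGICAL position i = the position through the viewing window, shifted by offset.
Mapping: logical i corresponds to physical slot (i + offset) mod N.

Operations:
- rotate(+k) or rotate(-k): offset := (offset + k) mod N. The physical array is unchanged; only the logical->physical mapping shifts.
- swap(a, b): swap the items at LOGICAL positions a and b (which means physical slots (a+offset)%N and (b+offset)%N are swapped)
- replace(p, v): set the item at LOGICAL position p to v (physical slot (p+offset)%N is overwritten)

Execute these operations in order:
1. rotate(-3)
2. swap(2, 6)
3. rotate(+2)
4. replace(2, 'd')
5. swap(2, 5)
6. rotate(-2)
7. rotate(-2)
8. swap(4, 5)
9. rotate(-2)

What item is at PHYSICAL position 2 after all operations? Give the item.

Answer: C

Derivation:
After op 1 (rotate(-3)): offset=4, physical=[A,B,C,D,E,F,G], logical=[E,F,G,A,B,C,D]
After op 2 (swap(2, 6)): offset=4, physical=[A,B,C,G,E,F,D], logical=[E,F,D,A,B,C,G]
After op 3 (rotate(+2)): offset=6, physical=[A,B,C,G,E,F,D], logical=[D,A,B,C,G,E,F]
After op 4 (replace(2, 'd')): offset=6, physical=[A,d,C,G,E,F,D], logical=[D,A,d,C,G,E,F]
After op 5 (swap(2, 5)): offset=6, physical=[A,E,C,G,d,F,D], logical=[D,A,E,C,G,d,F]
After op 6 (rotate(-2)): offset=4, physical=[A,E,C,G,d,F,D], logical=[d,F,D,A,E,C,G]
After op 7 (rotate(-2)): offset=2, physical=[A,E,C,G,d,F,D], logical=[C,G,d,F,D,A,E]
After op 8 (swap(4, 5)): offset=2, physical=[D,E,C,G,d,F,A], logical=[C,G,d,F,A,D,E]
After op 9 (rotate(-2)): offset=0, physical=[D,E,C,G,d,F,A], logical=[D,E,C,G,d,F,A]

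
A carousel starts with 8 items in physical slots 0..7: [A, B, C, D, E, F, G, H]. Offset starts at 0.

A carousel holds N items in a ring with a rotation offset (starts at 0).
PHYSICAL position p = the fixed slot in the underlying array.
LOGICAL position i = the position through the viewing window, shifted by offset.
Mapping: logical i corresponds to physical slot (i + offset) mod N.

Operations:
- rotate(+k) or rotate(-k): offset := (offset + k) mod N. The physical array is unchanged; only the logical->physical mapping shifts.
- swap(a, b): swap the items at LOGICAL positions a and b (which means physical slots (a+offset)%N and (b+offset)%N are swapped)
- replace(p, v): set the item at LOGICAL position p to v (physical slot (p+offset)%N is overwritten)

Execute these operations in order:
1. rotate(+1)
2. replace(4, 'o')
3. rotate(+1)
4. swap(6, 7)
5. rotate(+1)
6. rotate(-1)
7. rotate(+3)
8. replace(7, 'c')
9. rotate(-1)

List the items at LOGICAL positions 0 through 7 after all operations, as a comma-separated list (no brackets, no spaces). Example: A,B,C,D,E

Answer: c,o,G,H,B,A,C,D

Derivation:
After op 1 (rotate(+1)): offset=1, physical=[A,B,C,D,E,F,G,H], logical=[B,C,D,E,F,G,H,A]
After op 2 (replace(4, 'o')): offset=1, physical=[A,B,C,D,E,o,G,H], logical=[B,C,D,E,o,G,H,A]
After op 3 (rotate(+1)): offset=2, physical=[A,B,C,D,E,o,G,H], logical=[C,D,E,o,G,H,A,B]
After op 4 (swap(6, 7)): offset=2, physical=[B,A,C,D,E,o,G,H], logical=[C,D,E,o,G,H,B,A]
After op 5 (rotate(+1)): offset=3, physical=[B,A,C,D,E,o,G,H], logical=[D,E,o,G,H,B,A,C]
After op 6 (rotate(-1)): offset=2, physical=[B,A,C,D,E,o,G,H], logical=[C,D,E,o,G,H,B,A]
After op 7 (rotate(+3)): offset=5, physical=[B,A,C,D,E,o,G,H], logical=[o,G,H,B,A,C,D,E]
After op 8 (replace(7, 'c')): offset=5, physical=[B,A,C,D,c,o,G,H], logical=[o,G,H,B,A,C,D,c]
After op 9 (rotate(-1)): offset=4, physical=[B,A,C,D,c,o,G,H], logical=[c,o,G,H,B,A,C,D]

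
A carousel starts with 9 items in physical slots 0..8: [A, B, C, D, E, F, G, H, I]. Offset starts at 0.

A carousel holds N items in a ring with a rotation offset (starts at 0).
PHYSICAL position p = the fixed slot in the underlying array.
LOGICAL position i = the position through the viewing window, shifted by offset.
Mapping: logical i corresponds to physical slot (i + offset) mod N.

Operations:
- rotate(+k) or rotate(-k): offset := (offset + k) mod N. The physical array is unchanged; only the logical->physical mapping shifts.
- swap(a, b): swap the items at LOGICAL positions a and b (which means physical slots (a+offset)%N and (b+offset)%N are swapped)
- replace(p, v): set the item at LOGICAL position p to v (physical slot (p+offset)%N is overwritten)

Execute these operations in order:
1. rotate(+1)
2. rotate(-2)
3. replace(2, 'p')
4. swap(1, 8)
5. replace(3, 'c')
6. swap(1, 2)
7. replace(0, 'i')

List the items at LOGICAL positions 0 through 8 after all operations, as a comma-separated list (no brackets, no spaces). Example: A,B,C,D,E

Answer: i,p,H,c,D,E,F,G,A

Derivation:
After op 1 (rotate(+1)): offset=1, physical=[A,B,C,D,E,F,G,H,I], logical=[B,C,D,E,F,G,H,I,A]
After op 2 (rotate(-2)): offset=8, physical=[A,B,C,D,E,F,G,H,I], logical=[I,A,B,C,D,E,F,G,H]
After op 3 (replace(2, 'p')): offset=8, physical=[A,p,C,D,E,F,G,H,I], logical=[I,A,p,C,D,E,F,G,H]
After op 4 (swap(1, 8)): offset=8, physical=[H,p,C,D,E,F,G,A,I], logical=[I,H,p,C,D,E,F,G,A]
After op 5 (replace(3, 'c')): offset=8, physical=[H,p,c,D,E,F,G,A,I], logical=[I,H,p,c,D,E,F,G,A]
After op 6 (swap(1, 2)): offset=8, physical=[p,H,c,D,E,F,G,A,I], logical=[I,p,H,c,D,E,F,G,A]
After op 7 (replace(0, 'i')): offset=8, physical=[p,H,c,D,E,F,G,A,i], logical=[i,p,H,c,D,E,F,G,A]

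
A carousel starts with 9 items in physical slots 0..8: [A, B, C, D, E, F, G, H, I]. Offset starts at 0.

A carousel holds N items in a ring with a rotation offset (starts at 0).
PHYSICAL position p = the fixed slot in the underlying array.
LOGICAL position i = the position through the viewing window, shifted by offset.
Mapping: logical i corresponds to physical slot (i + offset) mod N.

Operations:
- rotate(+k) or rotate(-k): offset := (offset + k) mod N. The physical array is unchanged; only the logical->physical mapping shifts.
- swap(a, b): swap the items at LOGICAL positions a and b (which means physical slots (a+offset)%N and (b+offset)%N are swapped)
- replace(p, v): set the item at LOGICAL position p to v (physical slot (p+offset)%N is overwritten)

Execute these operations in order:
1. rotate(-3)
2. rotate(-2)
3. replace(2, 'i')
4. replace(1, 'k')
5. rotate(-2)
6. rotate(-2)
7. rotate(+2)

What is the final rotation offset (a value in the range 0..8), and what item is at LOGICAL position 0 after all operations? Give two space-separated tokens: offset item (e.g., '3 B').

Answer: 2 C

Derivation:
After op 1 (rotate(-3)): offset=6, physical=[A,B,C,D,E,F,G,H,I], logical=[G,H,I,A,B,C,D,E,F]
After op 2 (rotate(-2)): offset=4, physical=[A,B,C,D,E,F,G,H,I], logical=[E,F,G,H,I,A,B,C,D]
After op 3 (replace(2, 'i')): offset=4, physical=[A,B,C,D,E,F,i,H,I], logical=[E,F,i,H,I,A,B,C,D]
After op 4 (replace(1, 'k')): offset=4, physical=[A,B,C,D,E,k,i,H,I], logical=[E,k,i,H,I,A,B,C,D]
After op 5 (rotate(-2)): offset=2, physical=[A,B,C,D,E,k,i,H,I], logical=[C,D,E,k,i,H,I,A,B]
After op 6 (rotate(-2)): offset=0, physical=[A,B,C,D,E,k,i,H,I], logical=[A,B,C,D,E,k,i,H,I]
After op 7 (rotate(+2)): offset=2, physical=[A,B,C,D,E,k,i,H,I], logical=[C,D,E,k,i,H,I,A,B]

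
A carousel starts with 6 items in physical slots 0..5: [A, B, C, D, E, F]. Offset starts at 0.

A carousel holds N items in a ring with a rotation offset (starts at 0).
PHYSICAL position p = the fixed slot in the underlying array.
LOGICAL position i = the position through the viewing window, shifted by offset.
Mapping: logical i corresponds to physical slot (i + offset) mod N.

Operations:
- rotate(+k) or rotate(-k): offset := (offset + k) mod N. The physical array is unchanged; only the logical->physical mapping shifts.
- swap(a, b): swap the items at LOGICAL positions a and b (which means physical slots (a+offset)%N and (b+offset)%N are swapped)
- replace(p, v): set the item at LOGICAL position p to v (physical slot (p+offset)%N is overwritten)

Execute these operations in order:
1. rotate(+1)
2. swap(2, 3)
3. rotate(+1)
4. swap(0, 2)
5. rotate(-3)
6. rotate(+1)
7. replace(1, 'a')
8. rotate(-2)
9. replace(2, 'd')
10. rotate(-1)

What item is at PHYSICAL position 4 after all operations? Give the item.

After op 1 (rotate(+1)): offset=1, physical=[A,B,C,D,E,F], logical=[B,C,D,E,F,A]
After op 2 (swap(2, 3)): offset=1, physical=[A,B,C,E,D,F], logical=[B,C,E,D,F,A]
After op 3 (rotate(+1)): offset=2, physical=[A,B,C,E,D,F], logical=[C,E,D,F,A,B]
After op 4 (swap(0, 2)): offset=2, physical=[A,B,D,E,C,F], logical=[D,E,C,F,A,B]
After op 5 (rotate(-3)): offset=5, physical=[A,B,D,E,C,F], logical=[F,A,B,D,E,C]
After op 6 (rotate(+1)): offset=0, physical=[A,B,D,E,C,F], logical=[A,B,D,E,C,F]
After op 7 (replace(1, 'a')): offset=0, physical=[A,a,D,E,C,F], logical=[A,a,D,E,C,F]
After op 8 (rotate(-2)): offset=4, physical=[A,a,D,E,C,F], logical=[C,F,A,a,D,E]
After op 9 (replace(2, 'd')): offset=4, physical=[d,a,D,E,C,F], logical=[C,F,d,a,D,E]
After op 10 (rotate(-1)): offset=3, physical=[d,a,D,E,C,F], logical=[E,C,F,d,a,D]

Answer: C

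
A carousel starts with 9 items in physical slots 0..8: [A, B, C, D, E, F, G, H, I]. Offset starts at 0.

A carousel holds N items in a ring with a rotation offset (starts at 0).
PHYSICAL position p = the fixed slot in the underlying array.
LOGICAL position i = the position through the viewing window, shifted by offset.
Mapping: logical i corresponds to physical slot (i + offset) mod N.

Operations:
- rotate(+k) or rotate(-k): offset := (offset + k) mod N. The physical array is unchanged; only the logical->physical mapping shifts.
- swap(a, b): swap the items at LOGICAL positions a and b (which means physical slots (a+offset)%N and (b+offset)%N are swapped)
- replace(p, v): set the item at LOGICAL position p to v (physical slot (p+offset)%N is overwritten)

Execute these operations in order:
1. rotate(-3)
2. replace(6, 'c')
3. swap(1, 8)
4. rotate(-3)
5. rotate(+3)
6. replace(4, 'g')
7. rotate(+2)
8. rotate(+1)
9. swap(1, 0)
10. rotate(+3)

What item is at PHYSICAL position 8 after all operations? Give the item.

Answer: I

Derivation:
After op 1 (rotate(-3)): offset=6, physical=[A,B,C,D,E,F,G,H,I], logical=[G,H,I,A,B,C,D,E,F]
After op 2 (replace(6, 'c')): offset=6, physical=[A,B,C,c,E,F,G,H,I], logical=[G,H,I,A,B,C,c,E,F]
After op 3 (swap(1, 8)): offset=6, physical=[A,B,C,c,E,H,G,F,I], logical=[G,F,I,A,B,C,c,E,H]
After op 4 (rotate(-3)): offset=3, physical=[A,B,C,c,E,H,G,F,I], logical=[c,E,H,G,F,I,A,B,C]
After op 5 (rotate(+3)): offset=6, physical=[A,B,C,c,E,H,G,F,I], logical=[G,F,I,A,B,C,c,E,H]
After op 6 (replace(4, 'g')): offset=6, physical=[A,g,C,c,E,H,G,F,I], logical=[G,F,I,A,g,C,c,E,H]
After op 7 (rotate(+2)): offset=8, physical=[A,g,C,c,E,H,G,F,I], logical=[I,A,g,C,c,E,H,G,F]
After op 8 (rotate(+1)): offset=0, physical=[A,g,C,c,E,H,G,F,I], logical=[A,g,C,c,E,H,G,F,I]
After op 9 (swap(1, 0)): offset=0, physical=[g,A,C,c,E,H,G,F,I], logical=[g,A,C,c,E,H,G,F,I]
After op 10 (rotate(+3)): offset=3, physical=[g,A,C,c,E,H,G,F,I], logical=[c,E,H,G,F,I,g,A,C]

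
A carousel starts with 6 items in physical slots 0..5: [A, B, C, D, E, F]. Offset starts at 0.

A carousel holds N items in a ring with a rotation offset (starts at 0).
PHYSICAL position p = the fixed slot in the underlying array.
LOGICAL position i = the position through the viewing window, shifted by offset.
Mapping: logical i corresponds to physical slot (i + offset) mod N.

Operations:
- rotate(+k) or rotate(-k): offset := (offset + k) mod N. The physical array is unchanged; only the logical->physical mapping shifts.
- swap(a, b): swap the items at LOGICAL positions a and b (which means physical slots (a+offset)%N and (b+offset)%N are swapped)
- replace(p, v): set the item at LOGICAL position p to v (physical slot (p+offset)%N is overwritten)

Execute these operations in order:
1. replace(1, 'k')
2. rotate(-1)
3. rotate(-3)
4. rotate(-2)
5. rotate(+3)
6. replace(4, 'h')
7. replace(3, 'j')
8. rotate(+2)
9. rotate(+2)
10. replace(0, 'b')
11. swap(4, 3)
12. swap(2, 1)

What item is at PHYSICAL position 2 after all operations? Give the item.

Answer: D

Derivation:
After op 1 (replace(1, 'k')): offset=0, physical=[A,k,C,D,E,F], logical=[A,k,C,D,E,F]
After op 2 (rotate(-1)): offset=5, physical=[A,k,C,D,E,F], logical=[F,A,k,C,D,E]
After op 3 (rotate(-3)): offset=2, physical=[A,k,C,D,E,F], logical=[C,D,E,F,A,k]
After op 4 (rotate(-2)): offset=0, physical=[A,k,C,D,E,F], logical=[A,k,C,D,E,F]
After op 5 (rotate(+3)): offset=3, physical=[A,k,C,D,E,F], logical=[D,E,F,A,k,C]
After op 6 (replace(4, 'h')): offset=3, physical=[A,h,C,D,E,F], logical=[D,E,F,A,h,C]
After op 7 (replace(3, 'j')): offset=3, physical=[j,h,C,D,E,F], logical=[D,E,F,j,h,C]
After op 8 (rotate(+2)): offset=5, physical=[j,h,C,D,E,F], logical=[F,j,h,C,D,E]
After op 9 (rotate(+2)): offset=1, physical=[j,h,C,D,E,F], logical=[h,C,D,E,F,j]
After op 10 (replace(0, 'b')): offset=1, physical=[j,b,C,D,E,F], logical=[b,C,D,E,F,j]
After op 11 (swap(4, 3)): offset=1, physical=[j,b,C,D,F,E], logical=[b,C,D,F,E,j]
After op 12 (swap(2, 1)): offset=1, physical=[j,b,D,C,F,E], logical=[b,D,C,F,E,j]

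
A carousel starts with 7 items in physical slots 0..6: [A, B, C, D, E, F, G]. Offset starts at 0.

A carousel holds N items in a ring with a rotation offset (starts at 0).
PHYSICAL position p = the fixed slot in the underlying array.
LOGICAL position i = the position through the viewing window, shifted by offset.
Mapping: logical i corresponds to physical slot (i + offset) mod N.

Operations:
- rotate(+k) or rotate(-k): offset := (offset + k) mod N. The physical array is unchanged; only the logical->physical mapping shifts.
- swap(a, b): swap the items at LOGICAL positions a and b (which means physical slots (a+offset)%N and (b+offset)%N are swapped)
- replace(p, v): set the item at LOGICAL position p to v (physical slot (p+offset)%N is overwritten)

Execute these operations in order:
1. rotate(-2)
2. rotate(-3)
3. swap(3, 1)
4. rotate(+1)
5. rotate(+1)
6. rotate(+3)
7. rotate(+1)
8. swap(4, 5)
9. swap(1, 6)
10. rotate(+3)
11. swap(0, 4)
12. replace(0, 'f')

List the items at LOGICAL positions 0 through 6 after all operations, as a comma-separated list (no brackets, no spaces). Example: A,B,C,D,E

Answer: f,G,D,C,E,A,F

Derivation:
After op 1 (rotate(-2)): offset=5, physical=[A,B,C,D,E,F,G], logical=[F,G,A,B,C,D,E]
After op 2 (rotate(-3)): offset=2, physical=[A,B,C,D,E,F,G], logical=[C,D,E,F,G,A,B]
After op 3 (swap(3, 1)): offset=2, physical=[A,B,C,F,E,D,G], logical=[C,F,E,D,G,A,B]
After op 4 (rotate(+1)): offset=3, physical=[A,B,C,F,E,D,G], logical=[F,E,D,G,A,B,C]
After op 5 (rotate(+1)): offset=4, physical=[A,B,C,F,E,D,G], logical=[E,D,G,A,B,C,F]
After op 6 (rotate(+3)): offset=0, physical=[A,B,C,F,E,D,G], logical=[A,B,C,F,E,D,G]
After op 7 (rotate(+1)): offset=1, physical=[A,B,C,F,E,D,G], logical=[B,C,F,E,D,G,A]
After op 8 (swap(4, 5)): offset=1, physical=[A,B,C,F,E,G,D], logical=[B,C,F,E,G,D,A]
After op 9 (swap(1, 6)): offset=1, physical=[C,B,A,F,E,G,D], logical=[B,A,F,E,G,D,C]
After op 10 (rotate(+3)): offset=4, physical=[C,B,A,F,E,G,D], logical=[E,G,D,C,B,A,F]
After op 11 (swap(0, 4)): offset=4, physical=[C,E,A,F,B,G,D], logical=[B,G,D,C,E,A,F]
After op 12 (replace(0, 'f')): offset=4, physical=[C,E,A,F,f,G,D], logical=[f,G,D,C,E,A,F]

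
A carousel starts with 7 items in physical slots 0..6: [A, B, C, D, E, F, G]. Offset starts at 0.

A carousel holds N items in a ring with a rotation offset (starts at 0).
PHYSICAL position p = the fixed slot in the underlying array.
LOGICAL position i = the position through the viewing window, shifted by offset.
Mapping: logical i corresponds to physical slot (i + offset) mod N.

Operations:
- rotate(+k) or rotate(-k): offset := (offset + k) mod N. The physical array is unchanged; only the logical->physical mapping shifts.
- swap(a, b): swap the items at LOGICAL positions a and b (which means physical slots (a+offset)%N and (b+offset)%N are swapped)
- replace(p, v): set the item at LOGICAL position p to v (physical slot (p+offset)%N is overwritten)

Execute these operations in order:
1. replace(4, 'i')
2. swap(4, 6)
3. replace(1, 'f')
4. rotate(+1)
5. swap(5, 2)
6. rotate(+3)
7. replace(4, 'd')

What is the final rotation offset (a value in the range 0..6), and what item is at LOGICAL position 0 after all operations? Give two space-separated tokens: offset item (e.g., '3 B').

Answer: 4 G

Derivation:
After op 1 (replace(4, 'i')): offset=0, physical=[A,B,C,D,i,F,G], logical=[A,B,C,D,i,F,G]
After op 2 (swap(4, 6)): offset=0, physical=[A,B,C,D,G,F,i], logical=[A,B,C,D,G,F,i]
After op 3 (replace(1, 'f')): offset=0, physical=[A,f,C,D,G,F,i], logical=[A,f,C,D,G,F,i]
After op 4 (rotate(+1)): offset=1, physical=[A,f,C,D,G,F,i], logical=[f,C,D,G,F,i,A]
After op 5 (swap(5, 2)): offset=1, physical=[A,f,C,i,G,F,D], logical=[f,C,i,G,F,D,A]
After op 6 (rotate(+3)): offset=4, physical=[A,f,C,i,G,F,D], logical=[G,F,D,A,f,C,i]
After op 7 (replace(4, 'd')): offset=4, physical=[A,d,C,i,G,F,D], logical=[G,F,D,A,d,C,i]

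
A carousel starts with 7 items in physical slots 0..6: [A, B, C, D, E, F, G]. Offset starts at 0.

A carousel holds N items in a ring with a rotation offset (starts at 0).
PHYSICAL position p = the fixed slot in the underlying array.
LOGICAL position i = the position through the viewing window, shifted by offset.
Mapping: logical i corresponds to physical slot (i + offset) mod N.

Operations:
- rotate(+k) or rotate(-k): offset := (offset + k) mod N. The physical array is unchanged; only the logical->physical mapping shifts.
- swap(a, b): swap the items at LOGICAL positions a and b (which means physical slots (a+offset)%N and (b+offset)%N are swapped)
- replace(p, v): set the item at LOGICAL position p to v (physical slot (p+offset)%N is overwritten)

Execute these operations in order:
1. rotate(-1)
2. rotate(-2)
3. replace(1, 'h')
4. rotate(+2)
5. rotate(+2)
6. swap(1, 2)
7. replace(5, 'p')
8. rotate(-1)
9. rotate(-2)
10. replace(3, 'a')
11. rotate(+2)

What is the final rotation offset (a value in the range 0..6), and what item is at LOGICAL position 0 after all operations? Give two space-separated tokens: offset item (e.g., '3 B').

After op 1 (rotate(-1)): offset=6, physical=[A,B,C,D,E,F,G], logical=[G,A,B,C,D,E,F]
After op 2 (rotate(-2)): offset=4, physical=[A,B,C,D,E,F,G], logical=[E,F,G,A,B,C,D]
After op 3 (replace(1, 'h')): offset=4, physical=[A,B,C,D,E,h,G], logical=[E,h,G,A,B,C,D]
After op 4 (rotate(+2)): offset=6, physical=[A,B,C,D,E,h,G], logical=[G,A,B,C,D,E,h]
After op 5 (rotate(+2)): offset=1, physical=[A,B,C,D,E,h,G], logical=[B,C,D,E,h,G,A]
After op 6 (swap(1, 2)): offset=1, physical=[A,B,D,C,E,h,G], logical=[B,D,C,E,h,G,A]
After op 7 (replace(5, 'p')): offset=1, physical=[A,B,D,C,E,h,p], logical=[B,D,C,E,h,p,A]
After op 8 (rotate(-1)): offset=0, physical=[A,B,D,C,E,h,p], logical=[A,B,D,C,E,h,p]
After op 9 (rotate(-2)): offset=5, physical=[A,B,D,C,E,h,p], logical=[h,p,A,B,D,C,E]
After op 10 (replace(3, 'a')): offset=5, physical=[A,a,D,C,E,h,p], logical=[h,p,A,a,D,C,E]
After op 11 (rotate(+2)): offset=0, physical=[A,a,D,C,E,h,p], logical=[A,a,D,C,E,h,p]

Answer: 0 A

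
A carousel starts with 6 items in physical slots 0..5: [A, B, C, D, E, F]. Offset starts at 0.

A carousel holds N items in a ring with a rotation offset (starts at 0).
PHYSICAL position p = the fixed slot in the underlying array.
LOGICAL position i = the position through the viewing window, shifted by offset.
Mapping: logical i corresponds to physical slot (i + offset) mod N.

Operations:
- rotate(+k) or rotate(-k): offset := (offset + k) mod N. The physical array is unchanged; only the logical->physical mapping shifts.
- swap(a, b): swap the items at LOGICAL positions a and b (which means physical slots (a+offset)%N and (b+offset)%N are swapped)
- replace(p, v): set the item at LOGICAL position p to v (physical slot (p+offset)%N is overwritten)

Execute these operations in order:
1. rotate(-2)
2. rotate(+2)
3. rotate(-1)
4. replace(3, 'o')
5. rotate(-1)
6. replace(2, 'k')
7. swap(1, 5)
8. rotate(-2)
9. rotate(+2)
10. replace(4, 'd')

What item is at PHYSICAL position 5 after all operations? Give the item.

Answer: D

Derivation:
After op 1 (rotate(-2)): offset=4, physical=[A,B,C,D,E,F], logical=[E,F,A,B,C,D]
After op 2 (rotate(+2)): offset=0, physical=[A,B,C,D,E,F], logical=[A,B,C,D,E,F]
After op 3 (rotate(-1)): offset=5, physical=[A,B,C,D,E,F], logical=[F,A,B,C,D,E]
After op 4 (replace(3, 'o')): offset=5, physical=[A,B,o,D,E,F], logical=[F,A,B,o,D,E]
After op 5 (rotate(-1)): offset=4, physical=[A,B,o,D,E,F], logical=[E,F,A,B,o,D]
After op 6 (replace(2, 'k')): offset=4, physical=[k,B,o,D,E,F], logical=[E,F,k,B,o,D]
After op 7 (swap(1, 5)): offset=4, physical=[k,B,o,F,E,D], logical=[E,D,k,B,o,F]
After op 8 (rotate(-2)): offset=2, physical=[k,B,o,F,E,D], logical=[o,F,E,D,k,B]
After op 9 (rotate(+2)): offset=4, physical=[k,B,o,F,E,D], logical=[E,D,k,B,o,F]
After op 10 (replace(4, 'd')): offset=4, physical=[k,B,d,F,E,D], logical=[E,D,k,B,d,F]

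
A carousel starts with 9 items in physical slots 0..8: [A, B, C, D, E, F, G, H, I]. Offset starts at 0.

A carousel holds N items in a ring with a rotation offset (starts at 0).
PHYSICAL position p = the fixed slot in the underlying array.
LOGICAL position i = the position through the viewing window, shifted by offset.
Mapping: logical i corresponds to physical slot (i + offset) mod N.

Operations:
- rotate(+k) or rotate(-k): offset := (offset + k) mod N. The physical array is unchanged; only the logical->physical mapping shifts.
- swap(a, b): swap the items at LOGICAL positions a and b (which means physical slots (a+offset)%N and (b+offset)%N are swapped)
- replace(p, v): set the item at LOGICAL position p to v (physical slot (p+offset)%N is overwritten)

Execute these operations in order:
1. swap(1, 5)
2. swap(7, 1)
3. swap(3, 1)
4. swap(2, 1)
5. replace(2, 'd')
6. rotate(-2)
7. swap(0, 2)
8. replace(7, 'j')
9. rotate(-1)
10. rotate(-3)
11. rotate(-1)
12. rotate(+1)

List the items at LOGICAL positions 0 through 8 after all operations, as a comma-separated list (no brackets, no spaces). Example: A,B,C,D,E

Answer: H,E,j,G,A,I,F,C,d

Derivation:
After op 1 (swap(1, 5)): offset=0, physical=[A,F,C,D,E,B,G,H,I], logical=[A,F,C,D,E,B,G,H,I]
After op 2 (swap(7, 1)): offset=0, physical=[A,H,C,D,E,B,G,F,I], logical=[A,H,C,D,E,B,G,F,I]
After op 3 (swap(3, 1)): offset=0, physical=[A,D,C,H,E,B,G,F,I], logical=[A,D,C,H,E,B,G,F,I]
After op 4 (swap(2, 1)): offset=0, physical=[A,C,D,H,E,B,G,F,I], logical=[A,C,D,H,E,B,G,F,I]
After op 5 (replace(2, 'd')): offset=0, physical=[A,C,d,H,E,B,G,F,I], logical=[A,C,d,H,E,B,G,F,I]
After op 6 (rotate(-2)): offset=7, physical=[A,C,d,H,E,B,G,F,I], logical=[F,I,A,C,d,H,E,B,G]
After op 7 (swap(0, 2)): offset=7, physical=[F,C,d,H,E,B,G,A,I], logical=[A,I,F,C,d,H,E,B,G]
After op 8 (replace(7, 'j')): offset=7, physical=[F,C,d,H,E,j,G,A,I], logical=[A,I,F,C,d,H,E,j,G]
After op 9 (rotate(-1)): offset=6, physical=[F,C,d,H,E,j,G,A,I], logical=[G,A,I,F,C,d,H,E,j]
After op 10 (rotate(-3)): offset=3, physical=[F,C,d,H,E,j,G,A,I], logical=[H,E,j,G,A,I,F,C,d]
After op 11 (rotate(-1)): offset=2, physical=[F,C,d,H,E,j,G,A,I], logical=[d,H,E,j,G,A,I,F,C]
After op 12 (rotate(+1)): offset=3, physical=[F,C,d,H,E,j,G,A,I], logical=[H,E,j,G,A,I,F,C,d]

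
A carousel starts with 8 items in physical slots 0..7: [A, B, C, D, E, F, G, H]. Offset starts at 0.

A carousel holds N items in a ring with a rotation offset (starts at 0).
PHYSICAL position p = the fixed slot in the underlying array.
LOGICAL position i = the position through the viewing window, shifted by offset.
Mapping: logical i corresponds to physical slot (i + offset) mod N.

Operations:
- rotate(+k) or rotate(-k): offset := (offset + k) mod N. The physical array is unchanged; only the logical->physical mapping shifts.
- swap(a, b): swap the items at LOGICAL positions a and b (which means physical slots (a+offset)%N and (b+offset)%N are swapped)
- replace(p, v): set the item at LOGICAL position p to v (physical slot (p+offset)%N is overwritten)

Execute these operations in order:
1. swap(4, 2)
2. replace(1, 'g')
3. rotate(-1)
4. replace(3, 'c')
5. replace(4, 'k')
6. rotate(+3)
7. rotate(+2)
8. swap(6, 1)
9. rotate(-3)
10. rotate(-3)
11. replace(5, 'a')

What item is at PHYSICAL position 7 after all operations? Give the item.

Answer: H

Derivation:
After op 1 (swap(4, 2)): offset=0, physical=[A,B,E,D,C,F,G,H], logical=[A,B,E,D,C,F,G,H]
After op 2 (replace(1, 'g')): offset=0, physical=[A,g,E,D,C,F,G,H], logical=[A,g,E,D,C,F,G,H]
After op 3 (rotate(-1)): offset=7, physical=[A,g,E,D,C,F,G,H], logical=[H,A,g,E,D,C,F,G]
After op 4 (replace(3, 'c')): offset=7, physical=[A,g,c,D,C,F,G,H], logical=[H,A,g,c,D,C,F,G]
After op 5 (replace(4, 'k')): offset=7, physical=[A,g,c,k,C,F,G,H], logical=[H,A,g,c,k,C,F,G]
After op 6 (rotate(+3)): offset=2, physical=[A,g,c,k,C,F,G,H], logical=[c,k,C,F,G,H,A,g]
After op 7 (rotate(+2)): offset=4, physical=[A,g,c,k,C,F,G,H], logical=[C,F,G,H,A,g,c,k]
After op 8 (swap(6, 1)): offset=4, physical=[A,g,F,k,C,c,G,H], logical=[C,c,G,H,A,g,F,k]
After op 9 (rotate(-3)): offset=1, physical=[A,g,F,k,C,c,G,H], logical=[g,F,k,C,c,G,H,A]
After op 10 (rotate(-3)): offset=6, physical=[A,g,F,k,C,c,G,H], logical=[G,H,A,g,F,k,C,c]
After op 11 (replace(5, 'a')): offset=6, physical=[A,g,F,a,C,c,G,H], logical=[G,H,A,g,F,a,C,c]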